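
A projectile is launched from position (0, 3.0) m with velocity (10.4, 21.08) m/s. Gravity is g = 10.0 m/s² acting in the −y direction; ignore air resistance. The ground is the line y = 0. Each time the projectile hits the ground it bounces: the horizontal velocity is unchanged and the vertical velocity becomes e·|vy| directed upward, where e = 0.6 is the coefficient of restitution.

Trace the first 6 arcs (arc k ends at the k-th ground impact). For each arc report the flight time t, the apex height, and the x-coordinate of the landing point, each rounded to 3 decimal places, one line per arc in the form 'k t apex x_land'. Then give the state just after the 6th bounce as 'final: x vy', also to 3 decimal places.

1 4.354 25.218 45.280
2 2.695 9.079 73.307
3 1.617 3.268 90.124
4 0.970 1.177 100.214
5 0.582 0.424 106.268
6 0.349 0.152 109.900
final: 109.900 1.048

Arc 1: start y=3.000, vy=21.080 → t=4.354, apex=25.218, x_land=45.280, impact vy=-22.458
  bounce: vy ← 0.6·22.458 = 13.475
Arc 2: start y=0.000, vy=13.475 → t=2.695, apex=9.079, x_land=73.307, impact vy=-13.475
  bounce: vy ← 0.6·13.475 = 8.085
Arc 3: start y=0.000, vy=8.085 → t=1.617, apex=3.268, x_land=90.124, impact vy=-8.085
  bounce: vy ← 0.6·8.085 = 4.851
Arc 4: start y=0.000, vy=4.851 → t=0.970, apex=1.177, x_land=100.214, impact vy=-4.851
  bounce: vy ← 0.6·4.851 = 2.911
Arc 5: start y=0.000, vy=2.911 → t=0.582, apex=0.424, x_land=106.268, impact vy=-2.911
  bounce: vy ← 0.6·2.911 = 1.746
Arc 6: start y=0.000, vy=1.746 → t=0.349, apex=0.152, x_land=109.900, impact vy=-1.746
  bounce: vy ← 0.6·1.746 = 1.048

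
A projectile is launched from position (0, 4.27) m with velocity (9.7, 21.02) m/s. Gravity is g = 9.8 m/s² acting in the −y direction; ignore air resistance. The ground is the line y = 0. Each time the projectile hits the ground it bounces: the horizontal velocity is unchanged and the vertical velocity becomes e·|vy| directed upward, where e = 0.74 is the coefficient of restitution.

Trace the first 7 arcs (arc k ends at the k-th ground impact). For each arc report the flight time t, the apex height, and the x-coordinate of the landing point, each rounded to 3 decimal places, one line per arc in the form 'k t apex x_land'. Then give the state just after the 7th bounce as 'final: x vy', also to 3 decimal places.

Arc 1: start y=4.270, vy=21.020 → t=4.484, apex=26.813, x_land=43.496, impact vy=-22.924
  bounce: vy ← 0.74·22.924 = 16.964
Arc 2: start y=0.000, vy=16.964 → t=3.462, apex=14.683, x_land=77.078, impact vy=-16.964
  bounce: vy ← 0.74·16.964 = 12.553
Arc 3: start y=0.000, vy=12.553 → t=2.562, apex=8.040, x_land=101.929, impact vy=-12.553
  bounce: vy ← 0.74·12.553 = 9.290
Arc 4: start y=0.000, vy=9.290 → t=1.896, apex=4.403, x_land=120.318, impact vy=-9.290
  bounce: vy ← 0.74·9.290 = 6.874
Arc 5: start y=0.000, vy=6.874 → t=1.403, apex=2.411, x_land=133.927, impact vy=-6.874
  bounce: vy ← 0.74·6.874 = 5.087
Arc 6: start y=0.000, vy=5.087 → t=1.038, apex=1.320, x_land=143.997, impact vy=-5.087
  bounce: vy ← 0.74·5.087 = 3.764
Arc 7: start y=0.000, vy=3.764 → t=0.768, apex=0.723, x_land=151.449, impact vy=-3.764
  bounce: vy ← 0.74·3.764 = 2.786

1 4.484 26.813 43.496
2 3.462 14.683 77.078
3 2.562 8.040 101.929
4 1.896 4.403 120.318
5 1.403 2.411 133.927
6 1.038 1.320 143.997
7 0.768 0.723 151.449
final: 151.449 2.786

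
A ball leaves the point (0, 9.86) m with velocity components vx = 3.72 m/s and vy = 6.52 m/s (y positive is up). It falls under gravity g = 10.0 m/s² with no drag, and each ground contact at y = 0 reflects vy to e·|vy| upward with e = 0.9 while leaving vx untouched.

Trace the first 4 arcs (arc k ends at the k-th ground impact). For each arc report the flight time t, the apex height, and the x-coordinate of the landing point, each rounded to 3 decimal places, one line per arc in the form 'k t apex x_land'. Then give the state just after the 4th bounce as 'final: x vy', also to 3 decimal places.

1 2.200 11.986 8.185
2 2.787 9.708 18.552
3 2.508 7.864 27.883
4 2.257 6.370 36.280
final: 36.280 10.158

Arc 1: start y=9.860, vy=6.520 → t=2.200, apex=11.986, x_land=8.185, impact vy=-15.483
  bounce: vy ← 0.9·15.483 = 13.934
Arc 2: start y=0.000, vy=13.934 → t=2.787, apex=9.708, x_land=18.552, impact vy=-13.934
  bounce: vy ← 0.9·13.934 = 12.541
Arc 3: start y=0.000, vy=12.541 → t=2.508, apex=7.864, x_land=27.883, impact vy=-12.541
  bounce: vy ← 0.9·12.541 = 11.287
Arc 4: start y=0.000, vy=11.287 → t=2.257, apex=6.370, x_land=36.280, impact vy=-11.287
  bounce: vy ← 0.9·11.287 = 10.158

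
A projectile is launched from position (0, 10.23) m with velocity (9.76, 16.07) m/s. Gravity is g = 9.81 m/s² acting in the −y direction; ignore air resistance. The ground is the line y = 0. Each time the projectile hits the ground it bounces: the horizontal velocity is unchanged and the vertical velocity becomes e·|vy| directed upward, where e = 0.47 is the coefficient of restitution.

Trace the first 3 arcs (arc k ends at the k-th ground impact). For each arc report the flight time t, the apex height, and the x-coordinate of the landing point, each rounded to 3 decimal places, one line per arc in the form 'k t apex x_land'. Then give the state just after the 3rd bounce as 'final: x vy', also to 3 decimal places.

1 3.822 23.392 37.302
2 2.053 5.167 57.337
3 0.965 1.141 66.754
final: 66.754 2.224

Arc 1: start y=10.230, vy=16.070 → t=3.822, apex=23.392, x_land=37.302, impact vy=-21.423
  bounce: vy ← 0.47·21.423 = 10.069
Arc 2: start y=0.000, vy=10.069 → t=2.053, apex=5.167, x_land=57.337, impact vy=-10.069
  bounce: vy ← 0.47·10.069 = 4.732
Arc 3: start y=0.000, vy=4.732 → t=0.965, apex=1.141, x_land=66.754, impact vy=-4.732
  bounce: vy ← 0.47·4.732 = 2.224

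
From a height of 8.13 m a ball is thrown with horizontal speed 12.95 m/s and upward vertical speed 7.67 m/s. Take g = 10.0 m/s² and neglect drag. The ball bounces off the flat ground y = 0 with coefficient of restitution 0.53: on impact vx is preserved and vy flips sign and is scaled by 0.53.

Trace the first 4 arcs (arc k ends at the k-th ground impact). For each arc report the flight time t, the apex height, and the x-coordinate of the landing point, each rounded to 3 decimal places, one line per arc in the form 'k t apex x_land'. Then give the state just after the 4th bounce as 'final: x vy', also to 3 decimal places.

Arc 1: start y=8.130, vy=7.670 → t=2.255, apex=11.071, x_land=29.203, impact vy=-14.880
  bounce: vy ← 0.53·14.880 = 7.887
Arc 2: start y=0.000, vy=7.887 → t=1.577, apex=3.110, x_land=49.629, impact vy=-7.887
  bounce: vy ← 0.53·7.887 = 4.180
Arc 3: start y=0.000, vy=4.180 → t=0.836, apex=0.874, x_land=60.455, impact vy=-4.180
  bounce: vy ← 0.53·4.180 = 2.215
Arc 4: start y=0.000, vy=2.215 → t=0.443, apex=0.245, x_land=66.193, impact vy=-2.215
  bounce: vy ← 0.53·2.215 = 1.174

1 2.255 11.071 29.203
2 1.577 3.110 49.629
3 0.836 0.874 60.455
4 0.443 0.245 66.193
final: 66.193 1.174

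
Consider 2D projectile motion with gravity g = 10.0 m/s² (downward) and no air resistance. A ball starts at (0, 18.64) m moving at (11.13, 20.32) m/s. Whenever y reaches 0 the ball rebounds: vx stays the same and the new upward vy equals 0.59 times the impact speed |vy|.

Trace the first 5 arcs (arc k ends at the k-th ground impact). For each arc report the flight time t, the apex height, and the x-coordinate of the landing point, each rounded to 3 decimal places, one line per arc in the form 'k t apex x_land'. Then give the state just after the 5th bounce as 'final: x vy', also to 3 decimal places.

Arc 1: start y=18.640, vy=20.320 → t=4.835, apex=39.285, x_land=53.814, impact vy=-28.030
  bounce: vy ← 0.59·28.030 = 16.538
Arc 2: start y=0.000, vy=16.538 → t=3.308, apex=13.675, x_land=90.627, impact vy=-16.538
  bounce: vy ← 0.59·16.538 = 9.757
Arc 3: start y=0.000, vy=9.757 → t=1.951, apex=4.760, x_land=112.347, impact vy=-9.757
  bounce: vy ← 0.59·9.757 = 5.757
Arc 4: start y=0.000, vy=5.757 → t=1.151, apex=1.657, x_land=125.162, impact vy=-5.757
  bounce: vy ← 0.59·5.757 = 3.397
Arc 5: start y=0.000, vy=3.397 → t=0.679, apex=0.577, x_land=132.723, impact vy=-3.397
  bounce: vy ← 0.59·3.397 = 2.004

1 4.835 39.285 53.814
2 3.308 13.675 90.627
3 1.951 4.760 112.347
4 1.151 1.657 125.162
5 0.679 0.577 132.723
final: 132.723 2.004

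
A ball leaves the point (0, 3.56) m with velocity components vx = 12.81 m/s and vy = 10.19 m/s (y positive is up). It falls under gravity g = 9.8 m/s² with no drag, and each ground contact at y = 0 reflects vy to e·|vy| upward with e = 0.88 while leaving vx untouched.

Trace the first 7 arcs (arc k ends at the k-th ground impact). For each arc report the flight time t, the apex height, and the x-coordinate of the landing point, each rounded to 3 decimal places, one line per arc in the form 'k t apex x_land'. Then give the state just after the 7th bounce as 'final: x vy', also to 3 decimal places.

1 2.384 8.858 30.543
2 2.366 6.859 60.856
3 2.082 5.312 87.531
4 1.832 4.114 111.005
5 1.613 3.186 131.662
6 1.419 2.467 149.841
7 1.249 1.910 165.838
final: 165.838 5.385

Arc 1: start y=3.560, vy=10.190 → t=2.384, apex=8.858, x_land=30.543, impact vy=-13.176
  bounce: vy ← 0.88·13.176 = 11.595
Arc 2: start y=0.000, vy=11.595 → t=2.366, apex=6.859, x_land=60.856, impact vy=-11.595
  bounce: vy ← 0.88·11.595 = 10.204
Arc 3: start y=0.000, vy=10.204 → t=2.082, apex=5.312, x_land=87.531, impact vy=-10.204
  bounce: vy ← 0.88·10.204 = 8.979
Arc 4: start y=0.000, vy=8.979 → t=1.832, apex=4.114, x_land=111.005, impact vy=-8.979
  bounce: vy ← 0.88·8.979 = 7.902
Arc 5: start y=0.000, vy=7.902 → t=1.613, apex=3.186, x_land=131.662, impact vy=-7.902
  bounce: vy ← 0.88·7.902 = 6.953
Arc 6: start y=0.000, vy=6.953 → t=1.419, apex=2.467, x_land=149.841, impact vy=-6.953
  bounce: vy ← 0.88·6.953 = 6.119
Arc 7: start y=0.000, vy=6.119 → t=1.249, apex=1.910, x_land=165.838, impact vy=-6.119
  bounce: vy ← 0.88·6.119 = 5.385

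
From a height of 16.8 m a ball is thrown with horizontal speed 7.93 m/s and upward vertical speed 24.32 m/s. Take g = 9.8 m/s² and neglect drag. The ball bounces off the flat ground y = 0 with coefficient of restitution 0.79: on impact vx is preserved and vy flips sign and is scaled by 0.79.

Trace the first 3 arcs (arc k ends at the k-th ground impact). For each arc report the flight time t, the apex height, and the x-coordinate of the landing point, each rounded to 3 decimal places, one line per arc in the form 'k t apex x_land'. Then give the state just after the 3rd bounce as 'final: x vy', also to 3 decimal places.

Arc 1: start y=16.800, vy=24.320 → t=5.578, apex=46.977, x_land=44.233, impact vy=-30.344
  bounce: vy ← 0.79·30.344 = 23.972
Arc 2: start y=0.000, vy=23.972 → t=4.892, apex=29.318, x_land=83.028, impact vy=-23.972
  bounce: vy ← 0.79·23.972 = 18.938
Arc 3: start y=0.000, vy=18.938 → t=3.865, apex=18.297, x_land=113.676, impact vy=-18.938
  bounce: vy ← 0.79·18.938 = 14.961

1 5.578 46.977 44.233
2 4.892 29.318 83.028
3 3.865 18.297 113.676
final: 113.676 14.961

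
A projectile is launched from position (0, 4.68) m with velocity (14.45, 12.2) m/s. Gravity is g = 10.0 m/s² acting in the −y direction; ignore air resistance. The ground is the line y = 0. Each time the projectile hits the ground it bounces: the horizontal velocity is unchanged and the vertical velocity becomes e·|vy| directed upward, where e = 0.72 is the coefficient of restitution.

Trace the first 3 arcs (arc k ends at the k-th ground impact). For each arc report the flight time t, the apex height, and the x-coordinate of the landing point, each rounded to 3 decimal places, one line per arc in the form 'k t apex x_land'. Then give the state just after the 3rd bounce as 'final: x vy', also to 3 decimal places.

1 2.777 12.122 40.128
2 2.242 6.284 72.527
3 1.614 3.258 95.855
final: 95.855 5.812

Arc 1: start y=4.680, vy=12.200 → t=2.777, apex=12.122, x_land=40.128, impact vy=-15.570
  bounce: vy ← 0.72·15.570 = 11.211
Arc 2: start y=0.000, vy=11.211 → t=2.242, apex=6.284, x_land=72.527, impact vy=-11.211
  bounce: vy ← 0.72·11.211 = 8.072
Arc 3: start y=0.000, vy=8.072 → t=1.614, apex=3.258, x_land=95.855, impact vy=-8.072
  bounce: vy ← 0.72·8.072 = 5.812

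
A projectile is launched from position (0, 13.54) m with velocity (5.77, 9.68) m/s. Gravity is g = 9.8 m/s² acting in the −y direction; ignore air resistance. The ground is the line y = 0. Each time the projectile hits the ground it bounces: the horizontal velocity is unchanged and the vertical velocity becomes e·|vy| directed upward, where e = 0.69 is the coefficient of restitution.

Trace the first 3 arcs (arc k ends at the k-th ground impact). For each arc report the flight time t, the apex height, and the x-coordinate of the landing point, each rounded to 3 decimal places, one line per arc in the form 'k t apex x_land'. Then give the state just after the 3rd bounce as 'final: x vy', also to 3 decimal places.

1 2.921 18.321 16.856
2 2.668 8.723 32.253
3 1.841 4.153 42.877
final: 42.877 6.225

Arc 1: start y=13.540, vy=9.680 → t=2.921, apex=18.321, x_land=16.856, impact vy=-18.950
  bounce: vy ← 0.69·18.950 = 13.075
Arc 2: start y=0.000, vy=13.075 → t=2.668, apex=8.723, x_land=32.253, impact vy=-13.075
  bounce: vy ← 0.69·13.075 = 9.022
Arc 3: start y=0.000, vy=9.022 → t=1.841, apex=4.153, x_land=42.877, impact vy=-9.022
  bounce: vy ← 0.69·9.022 = 6.225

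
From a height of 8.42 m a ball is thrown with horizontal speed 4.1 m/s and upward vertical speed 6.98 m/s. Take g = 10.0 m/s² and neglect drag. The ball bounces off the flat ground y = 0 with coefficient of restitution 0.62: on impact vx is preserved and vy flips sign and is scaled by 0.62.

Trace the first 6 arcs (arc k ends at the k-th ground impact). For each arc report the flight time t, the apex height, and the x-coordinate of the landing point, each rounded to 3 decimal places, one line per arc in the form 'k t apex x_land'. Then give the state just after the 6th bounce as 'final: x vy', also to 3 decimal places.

Arc 1: start y=8.420, vy=6.980 → t=2.172, apex=10.856, x_land=8.903, impact vy=-14.735
  bounce: vy ← 0.62·14.735 = 9.136
Arc 2: start y=0.000, vy=9.136 → t=1.827, apex=4.173, x_land=16.394, impact vy=-9.136
  bounce: vy ← 0.62·9.136 = 5.664
Arc 3: start y=0.000, vy=5.664 → t=1.133, apex=1.604, x_land=21.039, impact vy=-5.664
  bounce: vy ← 0.62·5.664 = 3.512
Arc 4: start y=0.000, vy=3.512 → t=0.702, apex=0.617, x_land=23.919, impact vy=-3.512
  bounce: vy ← 0.62·3.512 = 2.177
Arc 5: start y=0.000, vy=2.177 → t=0.435, apex=0.237, x_land=25.704, impact vy=-2.177
  bounce: vy ← 0.62·2.177 = 1.350
Arc 6: start y=0.000, vy=1.350 → t=0.270, apex=0.091, x_land=26.811, impact vy=-1.350
  bounce: vy ← 0.62·1.350 = 0.837

1 2.172 10.856 8.903
2 1.827 4.173 16.394
3 1.133 1.604 21.039
4 0.702 0.617 23.919
5 0.435 0.237 25.704
6 0.270 0.091 26.811
final: 26.811 0.837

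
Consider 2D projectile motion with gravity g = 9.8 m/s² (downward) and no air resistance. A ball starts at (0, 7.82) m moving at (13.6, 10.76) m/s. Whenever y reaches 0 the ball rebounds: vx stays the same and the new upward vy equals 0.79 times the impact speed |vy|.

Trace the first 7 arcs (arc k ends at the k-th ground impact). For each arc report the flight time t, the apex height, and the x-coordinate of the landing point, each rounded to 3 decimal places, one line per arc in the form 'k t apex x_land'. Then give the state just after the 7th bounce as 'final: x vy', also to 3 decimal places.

1 2.772 13.727 37.695
2 2.645 8.567 73.661
3 2.089 5.347 102.073
4 1.650 3.337 124.520
5 1.304 2.083 142.252
6 1.030 1.300 156.261
7 0.814 0.811 167.327
final: 167.327 3.150

Arc 1: start y=7.820, vy=10.760 → t=2.772, apex=13.727, x_land=37.695, impact vy=-16.403
  bounce: vy ← 0.79·16.403 = 12.958
Arc 2: start y=0.000, vy=12.958 → t=2.645, apex=8.567, x_land=73.661, impact vy=-12.958
  bounce: vy ← 0.79·12.958 = 10.237
Arc 3: start y=0.000, vy=10.237 → t=2.089, apex=5.347, x_land=102.073, impact vy=-10.237
  bounce: vy ← 0.79·10.237 = 8.087
Arc 4: start y=0.000, vy=8.087 → t=1.650, apex=3.337, x_land=124.520, impact vy=-8.087
  bounce: vy ← 0.79·8.087 = 6.389
Arc 5: start y=0.000, vy=6.389 → t=1.304, apex=2.083, x_land=142.252, impact vy=-6.389
  bounce: vy ← 0.79·6.389 = 5.047
Arc 6: start y=0.000, vy=5.047 → t=1.030, apex=1.300, x_land=156.261, impact vy=-5.047
  bounce: vy ← 0.79·5.047 = 3.987
Arc 7: start y=0.000, vy=3.987 → t=0.814, apex=0.811, x_land=167.327, impact vy=-3.987
  bounce: vy ← 0.79·3.987 = 3.150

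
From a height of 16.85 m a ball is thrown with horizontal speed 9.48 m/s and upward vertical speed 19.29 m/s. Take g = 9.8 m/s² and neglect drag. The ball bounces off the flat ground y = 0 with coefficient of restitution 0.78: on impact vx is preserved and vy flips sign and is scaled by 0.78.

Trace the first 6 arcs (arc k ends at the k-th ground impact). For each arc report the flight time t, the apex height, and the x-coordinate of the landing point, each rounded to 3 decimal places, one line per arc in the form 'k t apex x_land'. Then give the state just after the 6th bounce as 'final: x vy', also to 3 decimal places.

1 4.673 35.835 44.297
2 4.219 21.802 84.290
3 3.291 13.264 115.485
4 2.567 8.070 139.817
5 2.002 4.910 158.796
6 1.562 2.987 173.600
final: 173.600 5.968

Arc 1: start y=16.850, vy=19.290 → t=4.673, apex=35.835, x_land=44.297, impact vy=-26.502
  bounce: vy ← 0.78·26.502 = 20.672
Arc 2: start y=0.000, vy=20.672 → t=4.219, apex=21.802, x_land=84.290, impact vy=-20.672
  bounce: vy ← 0.78·20.672 = 16.124
Arc 3: start y=0.000, vy=16.124 → t=3.291, apex=13.264, x_land=115.485, impact vy=-16.124
  bounce: vy ← 0.78·16.124 = 12.577
Arc 4: start y=0.000, vy=12.577 → t=2.567, apex=8.070, x_land=139.817, impact vy=-12.577
  bounce: vy ← 0.78·12.577 = 9.810
Arc 5: start y=0.000, vy=9.810 → t=2.002, apex=4.910, x_land=158.796, impact vy=-9.810
  bounce: vy ← 0.78·9.810 = 7.652
Arc 6: start y=0.000, vy=7.652 → t=1.562, apex=2.987, x_land=173.600, impact vy=-7.652
  bounce: vy ← 0.78·7.652 = 5.968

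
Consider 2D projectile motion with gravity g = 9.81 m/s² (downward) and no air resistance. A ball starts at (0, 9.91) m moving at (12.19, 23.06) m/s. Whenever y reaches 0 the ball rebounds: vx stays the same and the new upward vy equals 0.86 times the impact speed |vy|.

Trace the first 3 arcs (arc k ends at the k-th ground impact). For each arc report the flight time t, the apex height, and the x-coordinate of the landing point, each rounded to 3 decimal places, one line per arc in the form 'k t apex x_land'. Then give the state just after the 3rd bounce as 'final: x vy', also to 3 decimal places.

Arc 1: start y=9.910, vy=23.060 → t=5.098, apex=37.013, x_land=62.140, impact vy=-26.948
  bounce: vy ← 0.86·26.948 = 23.175
Arc 2: start y=0.000, vy=23.175 → t=4.725, apex=27.375, x_land=119.736, impact vy=-23.175
  bounce: vy ← 0.86·23.175 = 19.931
Arc 3: start y=0.000, vy=19.931 → t=4.063, apex=20.246, x_land=169.269, impact vy=-19.931
  bounce: vy ← 0.86·19.931 = 17.140

1 5.098 37.013 62.140
2 4.725 27.375 119.736
3 4.063 20.246 169.269
final: 169.269 17.140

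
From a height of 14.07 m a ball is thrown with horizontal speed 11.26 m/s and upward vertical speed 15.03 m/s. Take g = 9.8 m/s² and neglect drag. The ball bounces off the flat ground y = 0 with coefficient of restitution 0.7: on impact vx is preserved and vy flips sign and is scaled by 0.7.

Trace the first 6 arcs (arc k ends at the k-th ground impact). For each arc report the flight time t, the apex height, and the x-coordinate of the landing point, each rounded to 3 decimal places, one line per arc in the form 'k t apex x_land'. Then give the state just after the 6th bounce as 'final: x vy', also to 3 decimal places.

1 3.819 25.596 43.004
2 3.200 12.542 79.033
3 2.240 6.145 104.253
4 1.568 3.011 121.907
5 1.098 1.476 134.265
6 0.768 0.723 142.916
final: 142.916 2.635

Arc 1: start y=14.070, vy=15.030 → t=3.819, apex=25.596, x_land=43.004, impact vy=-22.398
  bounce: vy ← 0.7·22.398 = 15.679
Arc 2: start y=0.000, vy=15.679 → t=3.200, apex=12.542, x_land=79.033, impact vy=-15.679
  bounce: vy ← 0.7·15.679 = 10.975
Arc 3: start y=0.000, vy=10.975 → t=2.240, apex=6.145, x_land=104.253, impact vy=-10.975
  bounce: vy ← 0.7·10.975 = 7.683
Arc 4: start y=0.000, vy=7.683 → t=1.568, apex=3.011, x_land=121.907, impact vy=-7.683
  bounce: vy ← 0.7·7.683 = 5.378
Arc 5: start y=0.000, vy=5.378 → t=1.098, apex=1.476, x_land=134.265, impact vy=-5.378
  bounce: vy ← 0.7·5.378 = 3.764
Arc 6: start y=0.000, vy=3.764 → t=0.768, apex=0.723, x_land=142.916, impact vy=-3.764
  bounce: vy ← 0.7·3.764 = 2.635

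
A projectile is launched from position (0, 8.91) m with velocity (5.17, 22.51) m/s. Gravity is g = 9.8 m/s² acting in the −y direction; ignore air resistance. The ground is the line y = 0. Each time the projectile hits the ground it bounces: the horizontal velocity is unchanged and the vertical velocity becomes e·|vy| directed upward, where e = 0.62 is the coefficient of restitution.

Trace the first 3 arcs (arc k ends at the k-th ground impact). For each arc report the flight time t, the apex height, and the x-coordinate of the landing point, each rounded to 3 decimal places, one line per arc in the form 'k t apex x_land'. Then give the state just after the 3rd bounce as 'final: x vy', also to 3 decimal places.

1 4.960 34.762 25.646
2 3.303 13.363 42.721
3 2.048 5.137 53.307
final: 53.307 6.221

Arc 1: start y=8.910, vy=22.510 → t=4.960, apex=34.762, x_land=25.646, impact vy=-26.102
  bounce: vy ← 0.62·26.102 = 16.183
Arc 2: start y=0.000, vy=16.183 → t=3.303, apex=13.363, x_land=42.721, impact vy=-16.183
  bounce: vy ← 0.62·16.183 = 10.034
Arc 3: start y=0.000, vy=10.034 → t=2.048, apex=5.137, x_land=53.307, impact vy=-10.034
  bounce: vy ← 0.62·10.034 = 6.221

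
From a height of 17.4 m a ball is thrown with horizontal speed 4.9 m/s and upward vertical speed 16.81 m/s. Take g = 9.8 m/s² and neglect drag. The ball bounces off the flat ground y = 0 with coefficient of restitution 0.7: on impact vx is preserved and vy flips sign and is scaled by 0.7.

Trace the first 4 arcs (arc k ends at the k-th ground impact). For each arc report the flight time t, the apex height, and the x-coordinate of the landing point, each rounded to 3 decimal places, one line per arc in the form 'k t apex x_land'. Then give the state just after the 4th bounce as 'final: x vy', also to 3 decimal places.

Arc 1: start y=17.400, vy=16.810 → t=4.264, apex=31.817, x_land=20.891, impact vy=-24.972
  bounce: vy ← 0.7·24.972 = 17.481
Arc 2: start y=0.000, vy=17.481 → t=3.567, apex=15.590, x_land=38.372, impact vy=-17.481
  bounce: vy ← 0.7·17.481 = 12.236
Arc 3: start y=0.000, vy=12.236 → t=2.497, apex=7.639, x_land=50.608, impact vy=-12.236
  bounce: vy ← 0.7·12.236 = 8.566
Arc 4: start y=0.000, vy=8.566 → t=1.748, apex=3.743, x_land=59.174, impact vy=-8.566
  bounce: vy ← 0.7·8.566 = 5.996

1 4.264 31.817 20.891
2 3.567 15.590 38.372
3 2.497 7.639 50.608
4 1.748 3.743 59.174
final: 59.174 5.996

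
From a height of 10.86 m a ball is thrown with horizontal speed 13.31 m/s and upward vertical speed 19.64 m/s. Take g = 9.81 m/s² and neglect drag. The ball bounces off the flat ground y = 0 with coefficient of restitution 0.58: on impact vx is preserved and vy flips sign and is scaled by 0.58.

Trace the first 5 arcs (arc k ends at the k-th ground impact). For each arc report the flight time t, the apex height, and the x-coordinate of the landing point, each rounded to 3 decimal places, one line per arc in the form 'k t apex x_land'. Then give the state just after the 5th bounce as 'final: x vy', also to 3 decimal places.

Arc 1: start y=10.860, vy=19.640 → t=4.496, apex=30.520, x_land=59.848, impact vy=-24.470
  bounce: vy ← 0.58·24.470 = 14.193
Arc 2: start y=0.000, vy=14.193 → t=2.894, apex=10.267, x_land=98.361, impact vy=-14.193
  bounce: vy ← 0.58·14.193 = 8.232
Arc 3: start y=0.000, vy=8.232 → t=1.678, apex=3.454, x_land=120.699, impact vy=-8.232
  bounce: vy ← 0.58·8.232 = 4.774
Arc 4: start y=0.000, vy=4.774 → t=0.973, apex=1.162, x_land=133.655, impact vy=-4.774
  bounce: vy ← 0.58·4.774 = 2.769
Arc 5: start y=0.000, vy=2.769 → t=0.565, apex=0.391, x_land=141.169, impact vy=-2.769
  bounce: vy ← 0.58·2.769 = 1.606

1 4.496 30.520 59.848
2 2.894 10.267 98.361
3 1.678 3.454 120.699
4 0.973 1.162 133.655
5 0.565 0.391 141.169
final: 141.169 1.606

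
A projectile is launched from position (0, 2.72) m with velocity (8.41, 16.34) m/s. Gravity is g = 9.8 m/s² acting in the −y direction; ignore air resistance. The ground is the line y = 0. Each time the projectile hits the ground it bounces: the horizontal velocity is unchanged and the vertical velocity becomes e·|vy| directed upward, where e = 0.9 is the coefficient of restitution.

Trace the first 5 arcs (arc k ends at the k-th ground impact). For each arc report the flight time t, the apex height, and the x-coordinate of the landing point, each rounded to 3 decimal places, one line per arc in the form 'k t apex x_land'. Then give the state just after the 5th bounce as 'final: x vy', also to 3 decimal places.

1 3.494 16.342 29.381
2 3.287 13.237 57.027
3 2.959 10.722 81.908
4 2.663 8.685 104.301
5 2.396 7.035 124.454
final: 124.454 10.568

Arc 1: start y=2.720, vy=16.340 → t=3.494, apex=16.342, x_land=29.381, impact vy=-17.897
  bounce: vy ← 0.9·17.897 = 16.107
Arc 2: start y=0.000, vy=16.107 → t=3.287, apex=13.237, x_land=57.027, impact vy=-16.107
  bounce: vy ← 0.9·16.107 = 14.497
Arc 3: start y=0.000, vy=14.497 → t=2.959, apex=10.722, x_land=81.908, impact vy=-14.497
  bounce: vy ← 0.9·14.497 = 13.047
Arc 4: start y=0.000, vy=13.047 → t=2.663, apex=8.685, x_land=104.301, impact vy=-13.047
  bounce: vy ← 0.9·13.047 = 11.742
Arc 5: start y=0.000, vy=11.742 → t=2.396, apex=7.035, x_land=124.454, impact vy=-11.742
  bounce: vy ← 0.9·11.742 = 10.568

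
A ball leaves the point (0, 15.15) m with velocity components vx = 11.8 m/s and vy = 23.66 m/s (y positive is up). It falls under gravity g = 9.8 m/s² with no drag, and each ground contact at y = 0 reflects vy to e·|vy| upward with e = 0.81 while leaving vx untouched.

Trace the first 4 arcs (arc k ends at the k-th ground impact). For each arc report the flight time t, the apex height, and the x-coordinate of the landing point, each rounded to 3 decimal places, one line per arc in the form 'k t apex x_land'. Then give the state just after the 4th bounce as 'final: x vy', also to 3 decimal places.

1 5.401 43.711 63.732
2 4.839 28.679 120.827
3 3.919 18.816 167.073
4 3.175 12.345 204.533
final: 204.533 12.600

Arc 1: start y=15.150, vy=23.660 → t=5.401, apex=43.711, x_land=63.732, impact vy=-29.270
  bounce: vy ← 0.81·29.270 = 23.709
Arc 2: start y=0.000, vy=23.709 → t=4.839, apex=28.679, x_land=120.827, impact vy=-23.709
  bounce: vy ← 0.81·23.709 = 19.204
Arc 3: start y=0.000, vy=19.204 → t=3.919, apex=18.816, x_land=167.073, impact vy=-19.204
  bounce: vy ← 0.81·19.204 = 15.555
Arc 4: start y=0.000, vy=15.555 → t=3.175, apex=12.345, x_land=204.533, impact vy=-15.555
  bounce: vy ← 0.81·15.555 = 12.600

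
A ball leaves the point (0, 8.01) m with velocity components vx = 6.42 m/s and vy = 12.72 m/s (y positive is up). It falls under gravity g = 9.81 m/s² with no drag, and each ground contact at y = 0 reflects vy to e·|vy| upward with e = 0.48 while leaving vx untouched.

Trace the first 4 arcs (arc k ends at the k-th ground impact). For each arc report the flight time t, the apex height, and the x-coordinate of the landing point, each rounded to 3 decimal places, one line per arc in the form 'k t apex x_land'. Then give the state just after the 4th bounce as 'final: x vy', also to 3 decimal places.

Arc 1: start y=8.010, vy=12.720 → t=3.117, apex=16.257, x_land=20.012, impact vy=-17.859
  bounce: vy ← 0.48·17.859 = 8.572
Arc 2: start y=0.000, vy=8.572 → t=1.748, apex=3.746, x_land=31.232, impact vy=-8.572
  bounce: vy ← 0.48·8.572 = 4.115
Arc 3: start y=0.000, vy=4.115 → t=0.839, apex=0.863, x_land=36.618, impact vy=-4.115
  bounce: vy ← 0.48·4.115 = 1.975
Arc 4: start y=0.000, vy=1.975 → t=0.403, apex=0.199, x_land=39.203, impact vy=-1.975
  bounce: vy ← 0.48·1.975 = 0.948

1 3.117 16.257 20.012
2 1.748 3.746 31.232
3 0.839 0.863 36.618
4 0.403 0.199 39.203
final: 39.203 0.948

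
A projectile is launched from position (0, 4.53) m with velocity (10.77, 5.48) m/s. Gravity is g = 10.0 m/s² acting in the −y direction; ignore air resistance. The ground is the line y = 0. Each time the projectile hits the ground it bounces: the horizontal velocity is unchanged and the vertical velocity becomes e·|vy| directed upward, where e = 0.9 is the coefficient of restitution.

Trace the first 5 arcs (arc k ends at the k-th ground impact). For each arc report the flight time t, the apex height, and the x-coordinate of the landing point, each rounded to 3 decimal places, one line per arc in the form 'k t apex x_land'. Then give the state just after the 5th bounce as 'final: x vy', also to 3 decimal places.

1 1.646 6.032 17.731
2 1.977 4.886 39.023
3 1.779 3.957 58.186
4 1.601 3.205 75.432
5 1.441 2.596 90.954
final: 90.954 6.485

Arc 1: start y=4.530, vy=5.480 → t=1.646, apex=6.032, x_land=17.731, impact vy=-10.983
  bounce: vy ← 0.9·10.983 = 9.885
Arc 2: start y=0.000, vy=9.885 → t=1.977, apex=4.886, x_land=39.023, impact vy=-9.885
  bounce: vy ← 0.9·9.885 = 8.896
Arc 3: start y=0.000, vy=8.896 → t=1.779, apex=3.957, x_land=58.186, impact vy=-8.896
  bounce: vy ← 0.9·8.896 = 8.007
Arc 4: start y=0.000, vy=8.007 → t=1.601, apex=3.205, x_land=75.432, impact vy=-8.007
  bounce: vy ← 0.9·8.007 = 7.206
Arc 5: start y=0.000, vy=7.206 → t=1.441, apex=2.596, x_land=90.954, impact vy=-7.206
  bounce: vy ← 0.9·7.206 = 6.485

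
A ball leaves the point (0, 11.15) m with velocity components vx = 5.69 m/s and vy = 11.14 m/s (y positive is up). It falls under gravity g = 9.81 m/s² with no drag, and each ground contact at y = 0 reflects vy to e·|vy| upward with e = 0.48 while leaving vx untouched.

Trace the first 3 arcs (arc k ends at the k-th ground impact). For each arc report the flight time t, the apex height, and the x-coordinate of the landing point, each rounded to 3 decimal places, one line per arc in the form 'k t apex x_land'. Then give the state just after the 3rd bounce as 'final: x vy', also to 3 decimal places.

1 3.023 17.475 17.201
2 1.812 4.026 27.512
3 0.870 0.928 32.461
final: 32.461 2.048

Arc 1: start y=11.150, vy=11.140 → t=3.023, apex=17.475, x_land=17.201, impact vy=-18.517
  bounce: vy ← 0.48·18.517 = 8.888
Arc 2: start y=0.000, vy=8.888 → t=1.812, apex=4.026, x_land=27.512, impact vy=-8.888
  bounce: vy ← 0.48·8.888 = 4.266
Arc 3: start y=0.000, vy=4.266 → t=0.870, apex=0.928, x_land=32.461, impact vy=-4.266
  bounce: vy ← 0.48·4.266 = 2.048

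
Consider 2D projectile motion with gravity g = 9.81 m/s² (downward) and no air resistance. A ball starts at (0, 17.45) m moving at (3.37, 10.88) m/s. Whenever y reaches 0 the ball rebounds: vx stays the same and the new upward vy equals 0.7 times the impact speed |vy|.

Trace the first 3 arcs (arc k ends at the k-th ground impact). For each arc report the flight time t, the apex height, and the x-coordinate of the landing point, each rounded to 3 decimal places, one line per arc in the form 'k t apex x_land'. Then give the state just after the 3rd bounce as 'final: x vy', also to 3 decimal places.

Arc 1: start y=17.450, vy=10.880 → t=3.297, apex=23.483, x_land=11.111, impact vy=-21.465
  bounce: vy ← 0.7·21.465 = 15.025
Arc 2: start y=0.000, vy=15.025 → t=3.063, apex=11.507, x_land=21.435, impact vy=-15.025
  bounce: vy ← 0.7·15.025 = 10.518
Arc 3: start y=0.000, vy=10.518 → t=2.144, apex=5.638, x_land=28.661, impact vy=-10.518
  bounce: vy ← 0.7·10.518 = 7.362

1 3.297 23.483 11.111
2 3.063 11.507 21.435
3 2.144 5.638 28.661
final: 28.661 7.362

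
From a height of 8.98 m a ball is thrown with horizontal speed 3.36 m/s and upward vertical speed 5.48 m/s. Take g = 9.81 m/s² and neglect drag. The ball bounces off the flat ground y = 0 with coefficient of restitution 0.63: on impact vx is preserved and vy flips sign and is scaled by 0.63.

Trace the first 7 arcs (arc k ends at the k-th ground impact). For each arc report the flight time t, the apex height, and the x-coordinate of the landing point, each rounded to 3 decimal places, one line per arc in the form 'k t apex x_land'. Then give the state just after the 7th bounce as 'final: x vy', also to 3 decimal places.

Arc 1: start y=8.980, vy=5.480 → t=2.022, apex=10.511, x_land=6.795, impact vy=-14.360
  bounce: vy ← 0.63·14.360 = 9.047
Arc 2: start y=0.000, vy=9.047 → t=1.844, apex=4.172, x_land=12.993, impact vy=-9.047
  bounce: vy ← 0.63·9.047 = 5.700
Arc 3: start y=0.000, vy=5.700 → t=1.162, apex=1.656, x_land=16.897, impact vy=-5.700
  bounce: vy ← 0.63·5.700 = 3.591
Arc 4: start y=0.000, vy=3.591 → t=0.732, apex=0.657, x_land=19.357, impact vy=-3.591
  bounce: vy ← 0.63·3.591 = 2.262
Arc 5: start y=0.000, vy=2.262 → t=0.461, apex=0.261, x_land=20.906, impact vy=-2.262
  bounce: vy ← 0.63·2.262 = 1.425
Arc 6: start y=0.000, vy=1.425 → t=0.291, apex=0.104, x_land=21.883, impact vy=-1.425
  bounce: vy ← 0.63·1.425 = 0.898
Arc 7: start y=0.000, vy=0.898 → t=0.183, apex=0.041, x_land=22.498, impact vy=-0.898
  bounce: vy ← 0.63·0.898 = 0.566

1 2.022 10.511 6.795
2 1.844 4.172 12.993
3 1.162 1.656 16.897
4 0.732 0.657 19.357
5 0.461 0.261 20.906
6 0.291 0.104 21.883
7 0.183 0.041 22.498
final: 22.498 0.566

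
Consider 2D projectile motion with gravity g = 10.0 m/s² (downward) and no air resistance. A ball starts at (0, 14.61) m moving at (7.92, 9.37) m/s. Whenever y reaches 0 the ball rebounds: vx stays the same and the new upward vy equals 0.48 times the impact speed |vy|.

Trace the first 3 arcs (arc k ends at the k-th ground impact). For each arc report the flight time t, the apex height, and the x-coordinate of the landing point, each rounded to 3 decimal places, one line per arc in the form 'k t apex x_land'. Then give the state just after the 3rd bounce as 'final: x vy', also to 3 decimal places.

1 2.886 19.000 22.860
2 1.871 4.378 37.681
3 0.898 1.009 44.795
final: 44.795 2.156

Arc 1: start y=14.610, vy=9.370 → t=2.886, apex=19.000, x_land=22.860, impact vy=-19.494
  bounce: vy ← 0.48·19.494 = 9.357
Arc 2: start y=0.000, vy=9.357 → t=1.871, apex=4.378, x_land=37.681, impact vy=-9.357
  bounce: vy ← 0.48·9.357 = 4.491
Arc 3: start y=0.000, vy=4.491 → t=0.898, apex=1.009, x_land=44.795, impact vy=-4.491
  bounce: vy ← 0.48·4.491 = 2.156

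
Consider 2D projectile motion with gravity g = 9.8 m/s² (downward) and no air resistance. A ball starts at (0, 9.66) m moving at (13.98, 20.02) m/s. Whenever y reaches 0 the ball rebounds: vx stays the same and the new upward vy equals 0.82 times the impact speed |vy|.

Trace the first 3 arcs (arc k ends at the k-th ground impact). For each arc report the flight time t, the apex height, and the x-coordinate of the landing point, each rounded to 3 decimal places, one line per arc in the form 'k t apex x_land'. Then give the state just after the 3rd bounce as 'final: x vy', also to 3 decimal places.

1 4.522 30.109 63.213
2 4.065 20.245 120.047
3 3.334 13.613 166.650
final: 166.650 13.394

Arc 1: start y=9.660, vy=20.020 → t=4.522, apex=30.109, x_land=63.213, impact vy=-24.293
  bounce: vy ← 0.82·24.293 = 19.920
Arc 2: start y=0.000, vy=19.920 → t=4.065, apex=20.245, x_land=120.047, impact vy=-19.920
  bounce: vy ← 0.82·19.920 = 16.334
Arc 3: start y=0.000, vy=16.334 → t=3.334, apex=13.613, x_land=166.650, impact vy=-16.334
  bounce: vy ← 0.82·16.334 = 13.394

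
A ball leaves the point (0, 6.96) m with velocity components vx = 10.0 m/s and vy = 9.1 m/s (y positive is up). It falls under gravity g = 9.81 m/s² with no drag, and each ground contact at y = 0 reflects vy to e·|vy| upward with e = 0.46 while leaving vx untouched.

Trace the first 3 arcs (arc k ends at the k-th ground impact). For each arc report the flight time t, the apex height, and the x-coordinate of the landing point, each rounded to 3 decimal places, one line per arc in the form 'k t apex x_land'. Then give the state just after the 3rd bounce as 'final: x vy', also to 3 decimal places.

Arc 1: start y=6.960, vy=9.100 → t=2.437, apex=11.181, x_land=24.374, impact vy=-14.811
  bounce: vy ← 0.46·14.811 = 6.813
Arc 2: start y=0.000, vy=6.813 → t=1.389, apex=2.366, x_land=38.264, impact vy=-6.813
  bounce: vy ← 0.46·6.813 = 3.134
Arc 3: start y=0.000, vy=3.134 → t=0.639, apex=0.501, x_land=44.654, impact vy=-3.134
  bounce: vy ← 0.46·3.134 = 1.442

1 2.437 11.181 24.374
2 1.389 2.366 38.264
3 0.639 0.501 44.654
final: 44.654 1.442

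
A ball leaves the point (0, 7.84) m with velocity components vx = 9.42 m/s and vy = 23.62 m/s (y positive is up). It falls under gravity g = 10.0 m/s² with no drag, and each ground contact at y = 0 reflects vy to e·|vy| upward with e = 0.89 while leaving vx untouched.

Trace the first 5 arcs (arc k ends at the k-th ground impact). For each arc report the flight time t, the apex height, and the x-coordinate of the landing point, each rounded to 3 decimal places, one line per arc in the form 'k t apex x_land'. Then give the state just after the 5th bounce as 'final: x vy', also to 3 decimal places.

1 5.035 35.735 47.433
2 4.759 28.306 92.260
3 4.235 22.421 132.155
4 3.769 17.760 167.662
5 3.355 14.067 199.264
final: 199.264 14.928

Arc 1: start y=7.840, vy=23.620 → t=5.035, apex=35.735, x_land=47.433, impact vy=-26.734
  bounce: vy ← 0.89·26.734 = 23.793
Arc 2: start y=0.000, vy=23.793 → t=4.759, apex=28.306, x_land=92.260, impact vy=-23.793
  bounce: vy ← 0.89·23.793 = 21.176
Arc 3: start y=0.000, vy=21.176 → t=4.235, apex=22.421, x_land=132.155, impact vy=-21.176
  bounce: vy ← 0.89·21.176 = 18.847
Arc 4: start y=0.000, vy=18.847 → t=3.769, apex=17.760, x_land=167.662, impact vy=-18.847
  bounce: vy ← 0.89·18.847 = 16.773
Arc 5: start y=0.000, vy=16.773 → t=3.355, apex=14.067, x_land=199.264, impact vy=-16.773
  bounce: vy ← 0.89·16.773 = 14.928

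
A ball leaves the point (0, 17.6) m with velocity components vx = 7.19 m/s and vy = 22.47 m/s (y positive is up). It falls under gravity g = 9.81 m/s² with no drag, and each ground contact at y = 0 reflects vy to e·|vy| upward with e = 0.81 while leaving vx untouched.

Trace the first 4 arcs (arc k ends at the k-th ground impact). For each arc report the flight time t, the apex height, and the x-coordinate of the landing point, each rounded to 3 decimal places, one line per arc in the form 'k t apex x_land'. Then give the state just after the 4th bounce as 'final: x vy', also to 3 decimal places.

1 5.263 43.334 37.840
2 4.815 28.431 72.461
3 3.900 18.654 100.504
4 3.159 12.239 123.218
final: 123.218 12.552

Arc 1: start y=17.600, vy=22.470 → t=5.263, apex=43.334, x_land=37.840, impact vy=-29.158
  bounce: vy ← 0.81·29.158 = 23.618
Arc 2: start y=0.000, vy=23.618 → t=4.815, apex=28.431, x_land=72.461, impact vy=-23.618
  bounce: vy ← 0.81·23.618 = 19.131
Arc 3: start y=0.000, vy=19.131 → t=3.900, apex=18.654, x_land=100.504, impact vy=-19.131
  bounce: vy ← 0.81·19.131 = 15.496
Arc 4: start y=0.000, vy=15.496 → t=3.159, apex=12.239, x_land=123.218, impact vy=-15.496
  bounce: vy ← 0.81·15.496 = 12.552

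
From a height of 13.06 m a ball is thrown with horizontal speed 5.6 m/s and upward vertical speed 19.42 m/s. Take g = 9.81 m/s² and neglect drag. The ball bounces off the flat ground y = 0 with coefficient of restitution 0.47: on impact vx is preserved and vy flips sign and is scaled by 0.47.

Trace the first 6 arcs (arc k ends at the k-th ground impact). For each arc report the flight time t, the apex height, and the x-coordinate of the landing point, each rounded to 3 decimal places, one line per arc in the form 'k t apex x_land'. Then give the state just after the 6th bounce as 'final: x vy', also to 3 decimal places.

Arc 1: start y=13.060, vy=19.420 → t=4.545, apex=32.282, x_land=25.452, impact vy=-25.167
  bounce: vy ← 0.47·25.167 = 11.828
Arc 2: start y=0.000, vy=11.828 → t=2.412, apex=7.131, x_land=38.957, impact vy=-11.828
  bounce: vy ← 0.47·11.828 = 5.559
Arc 3: start y=0.000, vy=5.559 → t=1.133, apex=1.575, x_land=45.304, impact vy=-5.559
  bounce: vy ← 0.47·5.559 = 2.613
Arc 4: start y=0.000, vy=2.613 → t=0.533, apex=0.348, x_land=48.287, impact vy=-2.613
  bounce: vy ← 0.47·2.613 = 1.228
Arc 5: start y=0.000, vy=1.228 → t=0.250, apex=0.077, x_land=49.689, impact vy=-1.228
  bounce: vy ← 0.47·1.228 = 0.577
Arc 6: start y=0.000, vy=0.577 → t=0.118, apex=0.017, x_land=50.348, impact vy=-0.577
  bounce: vy ← 0.47·0.577 = 0.271

1 4.545 32.282 25.452
2 2.412 7.131 38.957
3 1.133 1.575 45.304
4 0.533 0.348 48.287
5 0.250 0.077 49.689
6 0.118 0.017 50.348
final: 50.348 0.271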